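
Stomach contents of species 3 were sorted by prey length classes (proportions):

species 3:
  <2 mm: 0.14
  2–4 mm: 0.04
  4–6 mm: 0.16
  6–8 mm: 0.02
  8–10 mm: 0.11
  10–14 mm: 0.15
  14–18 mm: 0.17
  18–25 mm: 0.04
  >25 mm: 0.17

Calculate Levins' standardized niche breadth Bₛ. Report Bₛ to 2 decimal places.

Σpᵢ² = 0.14² + 0.04² + 0.16² + 0.02² + 0.11² + 0.15² + 0.17² + 0.04² + 0.17² = 0.0196 + 0.0016 + 0.0256 + 0.0004 + 0.0121 + 0.0225 + 0.0289 + 0.0016 + 0.0289 = 0.1412
B = 1 / 0.1412 = 7.0822
Bₛ = (B − 1)/(n − 1) = (7.0822 − 1)/(9 − 1) = 6.0822/8 = 0.7603

0.76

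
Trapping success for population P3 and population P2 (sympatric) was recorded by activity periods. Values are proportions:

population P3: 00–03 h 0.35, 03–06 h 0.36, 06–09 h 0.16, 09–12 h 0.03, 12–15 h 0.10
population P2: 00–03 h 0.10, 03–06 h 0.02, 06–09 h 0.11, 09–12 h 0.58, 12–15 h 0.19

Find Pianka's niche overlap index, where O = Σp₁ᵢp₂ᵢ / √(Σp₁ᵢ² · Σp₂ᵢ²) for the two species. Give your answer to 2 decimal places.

Σ p₁ᵢp₂ᵢ = 0.0350 + 0.0072 + 0.0176 + 0.0174 + 0.0190 = 0.0962
Σp_1ᵢ² = 0.35² + 0.36² + 0.16² + 0.03² + 0.10² = 0.1225 + 0.1296 + 0.0256 + 0.0009 + 0.0100 = 0.2886
Σp_2ᵢ² = 0.10² + 0.02² + 0.11² + 0.58² + 0.19² = 0.0100 + 0.0004 + 0.0121 + 0.3364 + 0.0361 = 0.3950
O = 0.0962 / √(0.2886 × 0.3950) = 0.0962 / 0.33763 = 0.2849

0.28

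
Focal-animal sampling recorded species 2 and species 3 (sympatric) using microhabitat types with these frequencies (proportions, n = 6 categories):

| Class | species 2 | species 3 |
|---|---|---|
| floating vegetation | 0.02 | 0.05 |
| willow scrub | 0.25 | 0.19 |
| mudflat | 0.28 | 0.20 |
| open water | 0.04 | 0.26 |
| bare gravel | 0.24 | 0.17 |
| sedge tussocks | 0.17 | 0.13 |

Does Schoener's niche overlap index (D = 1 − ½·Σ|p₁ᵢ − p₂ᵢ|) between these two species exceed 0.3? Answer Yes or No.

Σ|p₁ᵢ − p₂ᵢ| = 0.03 + 0.06 + 0.08 + 0.22 + 0.07 + 0.04 = 0.50
D = 1 − ½ × 0.50 = 1 − 0.250 = 0.7500
D = 0.7500 > 0.3 → Yes.

Yes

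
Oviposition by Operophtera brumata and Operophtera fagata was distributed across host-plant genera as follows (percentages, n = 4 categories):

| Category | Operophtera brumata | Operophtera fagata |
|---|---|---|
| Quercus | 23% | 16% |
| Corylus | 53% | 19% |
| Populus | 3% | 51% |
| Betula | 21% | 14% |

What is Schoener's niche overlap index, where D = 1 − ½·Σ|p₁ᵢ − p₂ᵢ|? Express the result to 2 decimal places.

Convert percentages to proportions (divide by 100).
Σ|p₁ᵢ − p₂ᵢ| = 0.07 + 0.34 + 0.48 + 0.07 = 0.96
D = 1 − ½ × 0.96 = 1 − 0.480 = 0.5200

0.52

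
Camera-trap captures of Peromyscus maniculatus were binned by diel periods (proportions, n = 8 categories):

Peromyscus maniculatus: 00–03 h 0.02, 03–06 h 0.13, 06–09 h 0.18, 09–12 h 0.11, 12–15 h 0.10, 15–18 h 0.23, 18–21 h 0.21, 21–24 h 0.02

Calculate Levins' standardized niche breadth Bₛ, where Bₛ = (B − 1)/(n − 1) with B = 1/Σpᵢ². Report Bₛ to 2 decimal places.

0.70

Σpᵢ² = 0.02² + 0.13² + 0.18² + 0.11² + 0.10² + 0.23² + 0.21² + 0.02² = 0.0004 + 0.0169 + 0.0324 + 0.0121 + 0.0100 + 0.0529 + 0.0441 + 0.0004 = 0.1692
B = 1 / 0.1692 = 5.9102
Bₛ = (B − 1)/(n − 1) = (5.9102 − 1)/(8 − 1) = 4.9102/7 = 0.7015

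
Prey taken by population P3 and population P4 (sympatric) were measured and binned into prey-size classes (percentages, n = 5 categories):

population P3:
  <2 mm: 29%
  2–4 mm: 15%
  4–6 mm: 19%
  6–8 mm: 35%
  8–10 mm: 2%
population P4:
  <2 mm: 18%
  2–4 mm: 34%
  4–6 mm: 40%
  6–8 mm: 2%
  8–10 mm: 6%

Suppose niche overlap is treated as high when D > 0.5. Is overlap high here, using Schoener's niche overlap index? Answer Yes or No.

Convert percentages to proportions (divide by 100).
Σ|p₁ᵢ − p₂ᵢ| = 0.11 + 0.19 + 0.21 + 0.33 + 0.04 = 0.88
D = 1 − ½ × 0.88 = 1 − 0.440 = 0.5600
D = 0.5600 > 0.5 → Yes.

Yes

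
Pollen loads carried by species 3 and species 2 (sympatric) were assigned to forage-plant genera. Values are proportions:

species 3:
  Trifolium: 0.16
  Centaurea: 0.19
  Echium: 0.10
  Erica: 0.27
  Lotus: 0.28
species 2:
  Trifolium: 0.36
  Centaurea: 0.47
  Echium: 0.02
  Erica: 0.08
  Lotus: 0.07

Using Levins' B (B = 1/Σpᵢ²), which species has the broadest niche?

Σp_3ᵢ² = 0.16² + 0.19² + 0.10² + 0.27² + 0.28² = 0.0256 + 0.0361 + 0.0100 + 0.0729 + 0.0784 = 0.2230
B_3 = 1 / 0.2230 = 4.4843
Σp_2ᵢ² = 0.36² + 0.47² + 0.02² + 0.08² + 0.07² = 0.1296 + 0.2209 + 0.0004 + 0.0064 + 0.0049 = 0.3622
B_2 = 1 / 0.3622 = 2.7609
Highest B → broadest niche (most generalist): species 3 (B = 4.48).

species 3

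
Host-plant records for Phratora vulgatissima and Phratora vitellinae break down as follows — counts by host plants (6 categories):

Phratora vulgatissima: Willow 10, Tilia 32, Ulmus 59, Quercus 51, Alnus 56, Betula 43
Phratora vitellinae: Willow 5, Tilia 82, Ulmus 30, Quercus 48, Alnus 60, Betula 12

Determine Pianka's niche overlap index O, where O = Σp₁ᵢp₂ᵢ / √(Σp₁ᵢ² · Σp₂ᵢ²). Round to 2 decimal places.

0.83

Proportions for Phratora vulgatissima (n=251): 10/251=0.0398, 32/251=0.1275, 59/251=0.2351, 51/251=0.2032, 56/251=0.2231, 43/251=0.1713
Proportions for Phratora vitellinae (n=237): 5/237=0.0211, 82/237=0.3460, 30/237=0.1266, 48/237=0.2025, 60/237=0.2532, 12/237=0.0506
Σ p₁ᵢp₂ᵢ = 0.000840 + 0.044115 + 0.029764 + 0.041148 + 0.056489 + 0.008668 = 0.181024
Σp_1ᵢ² = 0.0398² + 0.1275² + 0.2351² + 0.2032² + 0.2231² + 0.1713² = 0.001584 + 0.016256 + 0.055272 + 0.041290 + 0.049774 + 0.029344 = 0.193520
Σp_2ᵢ² = 0.0211² + 0.3460² + 0.1266² + 0.2025² + 0.2532² + 0.0506² = 0.000445 + 0.119716 + 0.016028 + 0.041006 + 0.064110 + 0.002560 = 0.243865
O = 0.181024 / √(0.193520 × 0.243865) = 0.181024 / 0.2172389 = 0.8333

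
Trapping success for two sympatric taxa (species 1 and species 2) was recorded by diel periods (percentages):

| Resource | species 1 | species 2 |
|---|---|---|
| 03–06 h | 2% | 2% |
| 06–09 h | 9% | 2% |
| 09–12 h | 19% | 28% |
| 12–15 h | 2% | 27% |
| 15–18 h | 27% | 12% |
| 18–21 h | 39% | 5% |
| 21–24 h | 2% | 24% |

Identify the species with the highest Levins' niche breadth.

species 2

Convert percentages to proportions (divide by 100).
Σp_1ᵢ² = 0.02² + 0.09² + 0.19² + 0.02² + 0.27² + 0.39² + 0.02² = 0.0004 + 0.0081 + 0.0361 + 0.0004 + 0.0729 + 0.1521 + 0.0004 = 0.2704
B_1 = 1 / 0.2704 = 3.6982
Σp_2ᵢ² = 0.02² + 0.02² + 0.28² + 0.27² + 0.12² + 0.05² + 0.24² = 0.0004 + 0.0004 + 0.0784 + 0.0729 + 0.0144 + 0.0025 + 0.0576 = 0.2266
B_2 = 1 / 0.2266 = 4.4131
Highest B → broadest niche (most generalist): species 2 (B = 4.41).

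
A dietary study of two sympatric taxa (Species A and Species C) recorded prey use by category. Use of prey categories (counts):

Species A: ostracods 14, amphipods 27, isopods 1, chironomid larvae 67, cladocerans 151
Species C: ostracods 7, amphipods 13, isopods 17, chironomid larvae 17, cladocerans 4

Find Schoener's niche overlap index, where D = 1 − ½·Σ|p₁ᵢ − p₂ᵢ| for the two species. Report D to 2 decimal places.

0.49

Proportions for Species A (n=260): 14/260=0.0538, 27/260=0.1038, 1/260=0.0038, 67/260=0.2577, 151/260=0.5808
Proportions for Species C (n=58): 7/58=0.1207, 13/58=0.2241, 17/58=0.2931, 17/58=0.2931, 4/58=0.0690
Σ|p₁ᵢ − p₂ᵢ| = 0.0669 + 0.1203 + 0.2893 + 0.0354 + 0.5118 = 1.0237
D = 1 − ½ × 1.0237 = 1 − 0.51185 = 0.48815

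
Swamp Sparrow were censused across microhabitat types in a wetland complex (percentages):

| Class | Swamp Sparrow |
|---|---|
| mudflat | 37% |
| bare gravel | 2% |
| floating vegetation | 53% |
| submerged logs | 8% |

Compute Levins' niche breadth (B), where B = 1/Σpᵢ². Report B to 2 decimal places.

2.36

Convert percentages to proportions (divide by 100).
Σpᵢ² = 0.37² + 0.02² + 0.53² + 0.08² = 0.1369 + 0.0004 + 0.2809 + 0.0064 = 0.4246
B = 1 / 0.4246 = 2.3552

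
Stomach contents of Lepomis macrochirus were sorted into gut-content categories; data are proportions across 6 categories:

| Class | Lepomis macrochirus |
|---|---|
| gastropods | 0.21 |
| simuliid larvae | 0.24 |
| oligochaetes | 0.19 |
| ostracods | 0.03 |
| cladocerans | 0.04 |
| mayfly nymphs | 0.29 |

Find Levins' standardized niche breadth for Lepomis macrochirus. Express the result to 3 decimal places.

0.691

Σpᵢ² = 0.21² + 0.24² + 0.19² + 0.03² + 0.04² + 0.29² = 0.0441 + 0.0576 + 0.0361 + 0.0009 + 0.0016 + 0.0841 = 0.2244
B = 1 / 0.2244 = 4.45633
Bₛ = (B − 1)/(n − 1) = (4.45633 − 1)/(6 − 1) = 3.45633/5 = 0.69127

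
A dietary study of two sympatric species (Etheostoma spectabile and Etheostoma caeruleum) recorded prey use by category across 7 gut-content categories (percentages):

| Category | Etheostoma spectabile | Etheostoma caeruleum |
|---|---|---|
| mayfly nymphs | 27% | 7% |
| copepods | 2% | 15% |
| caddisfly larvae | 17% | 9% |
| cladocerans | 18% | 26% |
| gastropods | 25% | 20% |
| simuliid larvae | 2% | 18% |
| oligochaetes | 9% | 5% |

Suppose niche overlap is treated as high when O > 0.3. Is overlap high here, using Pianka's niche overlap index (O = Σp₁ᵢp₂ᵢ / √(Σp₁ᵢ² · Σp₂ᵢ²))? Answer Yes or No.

Convert percentages to proportions (divide by 100).
Σ p₁ᵢp₂ᵢ = 0.0189 + 0.0030 + 0.0153 + 0.0468 + 0.0500 + 0.0036 + 0.0045 = 0.1421
Σp_1ᵢ² = 0.27² + 0.02² + 0.17² + 0.18² + 0.25² + 0.02² + 0.09² = 0.0729 + 0.0004 + 0.0289 + 0.0324 + 0.0625 + 0.0004 + 0.0081 = 0.2056
Σp_2ᵢ² = 0.07² + 0.15² + 0.09² + 0.26² + 0.20² + 0.18² + 0.05² = 0.0049 + 0.0225 + 0.0081 + 0.0676 + 0.0400 + 0.0324 + 0.0025 = 0.1780
O = 0.1421 / √(0.2056 × 0.1780) = 0.1421 / 0.19130 = 0.7428
O = 0.7428 > 0.3 → Yes.

Yes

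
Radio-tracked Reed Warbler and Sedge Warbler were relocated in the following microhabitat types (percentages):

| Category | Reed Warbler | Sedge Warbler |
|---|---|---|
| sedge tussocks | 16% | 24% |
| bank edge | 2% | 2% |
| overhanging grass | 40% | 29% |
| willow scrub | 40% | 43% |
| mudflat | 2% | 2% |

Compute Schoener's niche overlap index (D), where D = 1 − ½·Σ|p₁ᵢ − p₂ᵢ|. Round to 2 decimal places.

Convert percentages to proportions (divide by 100).
Σ|p₁ᵢ − p₂ᵢ| = 0.08 + 0.00 + 0.11 + 0.03 + 0.00 = 0.22
D = 1 − ½ × 0.22 = 1 − 0.110 = 0.8900

0.89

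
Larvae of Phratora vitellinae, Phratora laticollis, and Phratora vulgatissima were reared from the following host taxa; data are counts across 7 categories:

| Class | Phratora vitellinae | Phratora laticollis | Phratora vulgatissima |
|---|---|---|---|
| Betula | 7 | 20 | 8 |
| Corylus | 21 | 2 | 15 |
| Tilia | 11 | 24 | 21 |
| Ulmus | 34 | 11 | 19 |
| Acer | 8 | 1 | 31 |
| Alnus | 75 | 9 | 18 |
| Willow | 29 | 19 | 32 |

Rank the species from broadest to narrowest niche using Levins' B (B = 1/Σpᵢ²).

Proportions for Phratora vitellinae (n=185): 7/185=0.0378, 21/185=0.1135, 11/185=0.0595, 34/185=0.1838, 8/185=0.0432, 75/185=0.4054, 29/185=0.1568
Proportions for Phratora laticollis (n=86): 20/86=0.2326, 2/86=0.0233, 24/86=0.2791, 11/86=0.1279, 1/86=0.0116, 9/86=0.1047, 19/86=0.2209
Proportions for Phratora vulgatissima (n=144): 8/144=0.0556, 15/144=0.1042, 21/144=0.1458, 19/144=0.1319, 31/144=0.2153, 18/144=0.1250, 32/144=0.2222
Σp_viteᵢ² = 0.0378² + 0.1135² + 0.0595² + 0.1838² + 0.0432² + 0.4054² + 0.1568² = 0.001429 + 0.012882 + 0.003540 + 0.033782 + 0.001866 + 0.164349 + 0.024586 = 0.242434
B_vite = 1 / 0.242434 = 4.1248
Σp_latiᵢ² = 0.2326² + 0.0233² + 0.2791² + 0.1279² + 0.0116² + 0.1047² + 0.2209² = 0.054103 + 0.000543 + 0.077897 + 0.016358 + 0.000135 + 0.010962 + 0.048797 = 0.208795
B_lati = 1 / 0.208795 = 4.7894
Σp_vulgᵢ² = 0.0556² + 0.1042² + 0.1458² + 0.1319² + 0.2153² + 0.1250² + 0.2222² = 0.003091 + 0.010858 + 0.021258 + 0.017398 + 0.046354 + 0.015625 + 0.049373 = 0.163957
B_vulg = 1 / 0.163957 = 6.0992
Ranking by B (broadest → narrowest): Phratora vulgatissima (6.10) > Phratora laticollis (4.79) > Phratora vitellinae (4.12)

Phratora vulgatissima > Phratora laticollis > Phratora vitellinae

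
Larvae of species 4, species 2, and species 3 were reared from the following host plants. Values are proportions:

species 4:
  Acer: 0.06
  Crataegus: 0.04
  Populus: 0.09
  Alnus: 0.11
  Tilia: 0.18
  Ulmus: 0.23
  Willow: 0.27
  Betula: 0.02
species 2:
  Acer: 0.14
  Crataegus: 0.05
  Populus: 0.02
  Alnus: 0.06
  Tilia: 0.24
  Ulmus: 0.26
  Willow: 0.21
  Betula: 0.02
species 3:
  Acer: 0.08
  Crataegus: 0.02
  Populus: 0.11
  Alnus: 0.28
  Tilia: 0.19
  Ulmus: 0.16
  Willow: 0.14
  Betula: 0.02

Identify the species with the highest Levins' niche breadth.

species 3

Σp_4ᵢ² = 0.06² + 0.04² + 0.09² + 0.11² + 0.18² + 0.23² + 0.27² + 0.02² = 0.0036 + 0.0016 + 0.0081 + 0.0121 + 0.0324 + 0.0529 + 0.0729 + 0.0004 = 0.1840
B_4 = 1 / 0.1840 = 5.4348
Σp_2ᵢ² = 0.14² + 0.05² + 0.02² + 0.06² + 0.24² + 0.26² + 0.21² + 0.02² = 0.0196 + 0.0025 + 0.0004 + 0.0036 + 0.0576 + 0.0676 + 0.0441 + 0.0004 = 0.1958
B_2 = 1 / 0.1958 = 5.1073
Σp_3ᵢ² = 0.08² + 0.02² + 0.11² + 0.28² + 0.19² + 0.16² + 0.14² + 0.02² = 0.0064 + 0.0004 + 0.0121 + 0.0784 + 0.0361 + 0.0256 + 0.0196 + 0.0004 = 0.1790
B_3 = 1 / 0.1790 = 5.5866
Highest B → broadest niche (most generalist): species 3 (B = 5.59).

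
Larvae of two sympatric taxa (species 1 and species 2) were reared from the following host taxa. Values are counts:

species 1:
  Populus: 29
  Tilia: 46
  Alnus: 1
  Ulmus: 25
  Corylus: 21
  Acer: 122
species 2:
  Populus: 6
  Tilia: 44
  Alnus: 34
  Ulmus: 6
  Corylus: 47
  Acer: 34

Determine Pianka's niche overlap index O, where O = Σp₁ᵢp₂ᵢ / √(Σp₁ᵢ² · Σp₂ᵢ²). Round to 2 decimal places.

Proportions for species 1 (n=244): 29/244=0.1189, 46/244=0.1885, 1/244=0.0041, 25/244=0.1025, 21/244=0.0861, 122/244=0.5000
Proportions for species 2 (n=171): 6/171=0.0351, 44/171=0.2573, 34/171=0.1988, 6/171=0.0351, 47/171=0.2749, 34/171=0.1988
Σ p₁ᵢp₂ᵢ = 0.004173 + 0.048501 + 0.000815 + 0.003598 + 0.023669 + 0.099400 = 0.180156
Σp_1ᵢ² = 0.1189² + 0.1885² + 0.0041² + 0.1025² + 0.0861² + 0.5000² = 0.014137 + 0.035532 + 0.000017 + 0.010506 + 0.007413 + 0.250000 = 0.317605
Σp_2ᵢ² = 0.0351² + 0.2573² + 0.1988² + 0.0351² + 0.2749² + 0.1988² = 0.001232 + 0.066203 + 0.039521 + 0.001232 + 0.075570 + 0.039521 = 0.223279
O = 0.180156 / √(0.317605 × 0.223279) = 0.180156 / 0.2662978 = 0.6765

0.68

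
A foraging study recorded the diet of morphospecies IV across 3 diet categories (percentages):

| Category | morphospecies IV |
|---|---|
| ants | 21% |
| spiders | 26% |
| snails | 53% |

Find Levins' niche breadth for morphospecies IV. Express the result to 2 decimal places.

2.55

Convert percentages to proportions (divide by 100).
Σpᵢ² = 0.21² + 0.26² + 0.53² = 0.0441 + 0.0676 + 0.2809 = 0.3926
B = 1 / 0.3926 = 2.5471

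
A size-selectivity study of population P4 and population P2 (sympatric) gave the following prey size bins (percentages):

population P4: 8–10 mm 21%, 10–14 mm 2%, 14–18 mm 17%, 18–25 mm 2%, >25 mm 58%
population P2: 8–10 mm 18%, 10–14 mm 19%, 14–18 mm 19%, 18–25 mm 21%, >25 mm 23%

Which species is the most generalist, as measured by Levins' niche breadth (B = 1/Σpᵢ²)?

population P2

Convert percentages to proportions (divide by 100).
Σp_P4ᵢ² = 0.21² + 0.02² + 0.17² + 0.02² + 0.58² = 0.0441 + 0.0004 + 0.0289 + 0.0004 + 0.3364 = 0.4102
B_P4 = 1 / 0.4102 = 2.4378
Σp_P2ᵢ² = 0.18² + 0.19² + 0.19² + 0.21² + 0.23² = 0.0324 + 0.0361 + 0.0361 + 0.0441 + 0.0529 = 0.2016
B_P2 = 1 / 0.2016 = 4.9603
Highest B → broadest niche (most generalist): population P2 (B = 4.96).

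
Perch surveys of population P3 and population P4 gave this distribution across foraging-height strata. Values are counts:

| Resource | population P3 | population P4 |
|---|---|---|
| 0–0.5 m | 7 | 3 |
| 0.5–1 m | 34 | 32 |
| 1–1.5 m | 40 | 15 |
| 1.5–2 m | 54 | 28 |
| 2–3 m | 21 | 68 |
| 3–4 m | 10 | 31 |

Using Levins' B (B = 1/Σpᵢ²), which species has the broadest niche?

population P3

Proportions for population P3 (n=166): 7/166=0.0422, 34/166=0.2048, 40/166=0.2410, 54/166=0.3253, 21/166=0.1265, 10/166=0.0602
Proportions for population P4 (n=177): 3/177=0.0169, 32/177=0.1808, 15/177=0.0847, 28/177=0.1582, 68/177=0.3842, 31/177=0.1751
Σp_P3ᵢ² = 0.0422² + 0.2048² + 0.2410² + 0.3253² + 0.1265² + 0.0602² = 0.001781 + 0.041943 + 0.058081 + 0.105820 + 0.016002 + 0.003624 = 0.227251
B_P3 = 1 / 0.227251 = 4.4004
Σp_P4ᵢ² = 0.0169² + 0.1808² + 0.0847² + 0.1582² + 0.3842² + 0.1751² = 0.000286 + 0.032689 + 0.007174 + 0.025027 + 0.147610 + 0.030660 = 0.243446
B_P4 = 1 / 0.243446 = 4.1077
Highest B → broadest niche (most generalist): population P3 (B = 4.40).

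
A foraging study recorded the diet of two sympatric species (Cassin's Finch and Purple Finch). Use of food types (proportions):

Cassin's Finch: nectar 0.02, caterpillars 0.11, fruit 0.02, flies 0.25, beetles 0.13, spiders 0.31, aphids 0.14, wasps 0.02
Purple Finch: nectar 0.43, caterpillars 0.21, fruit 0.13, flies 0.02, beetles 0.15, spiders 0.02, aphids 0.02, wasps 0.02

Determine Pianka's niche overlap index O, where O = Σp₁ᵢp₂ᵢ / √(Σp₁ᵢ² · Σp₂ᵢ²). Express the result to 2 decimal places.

Σ p₁ᵢp₂ᵢ = 0.0086 + 0.0231 + 0.0026 + 0.0050 + 0.0195 + 0.0062 + 0.0028 + 0.0004 = 0.0682
Σp_1ᵢ² = 0.02² + 0.11² + 0.02² + 0.25² + 0.13² + 0.31² + 0.14² + 0.02² = 0.0004 + 0.0121 + 0.0004 + 0.0625 + 0.0169 + 0.0961 + 0.0196 + 0.0004 = 0.2084
Σp_2ᵢ² = 0.43² + 0.21² + 0.13² + 0.02² + 0.15² + 0.02² + 0.02² + 0.02² = 0.1849 + 0.0441 + 0.0169 + 0.0004 + 0.0225 + 0.0004 + 0.0004 + 0.0004 = 0.2700
O = 0.0682 / √(0.2084 × 0.2700) = 0.0682 / 0.23721 = 0.2875

0.29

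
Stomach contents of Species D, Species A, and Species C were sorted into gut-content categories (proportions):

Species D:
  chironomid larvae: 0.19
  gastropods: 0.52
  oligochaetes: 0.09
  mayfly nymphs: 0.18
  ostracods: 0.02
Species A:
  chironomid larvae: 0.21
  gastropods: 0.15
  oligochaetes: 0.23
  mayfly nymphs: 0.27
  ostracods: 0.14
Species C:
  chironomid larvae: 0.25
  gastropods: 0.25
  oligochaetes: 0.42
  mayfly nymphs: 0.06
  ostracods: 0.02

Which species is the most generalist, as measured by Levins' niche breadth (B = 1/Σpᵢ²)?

Σp_Dᵢ² = 0.19² + 0.52² + 0.09² + 0.18² + 0.02² = 0.0361 + 0.2704 + 0.0081 + 0.0324 + 0.0004 = 0.3474
B_D = 1 / 0.3474 = 2.8785
Σp_Aᵢ² = 0.21² + 0.15² + 0.23² + 0.27² + 0.14² = 0.0441 + 0.0225 + 0.0529 + 0.0729 + 0.0196 = 0.2120
B_A = 1 / 0.2120 = 4.7170
Σp_Cᵢ² = 0.25² + 0.25² + 0.42² + 0.06² + 0.02² = 0.0625 + 0.0625 + 0.1764 + 0.0036 + 0.0004 = 0.3054
B_C = 1 / 0.3054 = 3.2744
Highest B → broadest niche (most generalist): Species A (B = 4.72).

Species A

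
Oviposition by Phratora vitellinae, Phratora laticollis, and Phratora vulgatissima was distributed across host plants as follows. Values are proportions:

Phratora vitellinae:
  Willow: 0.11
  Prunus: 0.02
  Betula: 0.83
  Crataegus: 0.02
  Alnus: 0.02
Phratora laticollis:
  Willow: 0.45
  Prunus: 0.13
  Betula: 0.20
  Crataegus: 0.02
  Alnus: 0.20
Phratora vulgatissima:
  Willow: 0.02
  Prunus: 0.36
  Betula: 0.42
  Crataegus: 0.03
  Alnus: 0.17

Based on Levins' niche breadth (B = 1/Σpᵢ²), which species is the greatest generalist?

Phratora laticollis

Σp_viteᵢ² = 0.11² + 0.02² + 0.83² + 0.02² + 0.02² = 0.0121 + 0.0004 + 0.6889 + 0.0004 + 0.0004 = 0.7022
B_vite = 1 / 0.7022 = 1.4241
Σp_latiᵢ² = 0.45² + 0.13² + 0.20² + 0.02² + 0.20² = 0.2025 + 0.0169 + 0.0400 + 0.0004 + 0.0400 = 0.2998
B_lati = 1 / 0.2998 = 3.3356
Σp_vulgᵢ² = 0.02² + 0.36² + 0.42² + 0.03² + 0.17² = 0.0004 + 0.1296 + 0.1764 + 0.0009 + 0.0289 = 0.3362
B_vulg = 1 / 0.3362 = 2.9744
Highest B → broadest niche (most generalist): Phratora laticollis (B = 3.34).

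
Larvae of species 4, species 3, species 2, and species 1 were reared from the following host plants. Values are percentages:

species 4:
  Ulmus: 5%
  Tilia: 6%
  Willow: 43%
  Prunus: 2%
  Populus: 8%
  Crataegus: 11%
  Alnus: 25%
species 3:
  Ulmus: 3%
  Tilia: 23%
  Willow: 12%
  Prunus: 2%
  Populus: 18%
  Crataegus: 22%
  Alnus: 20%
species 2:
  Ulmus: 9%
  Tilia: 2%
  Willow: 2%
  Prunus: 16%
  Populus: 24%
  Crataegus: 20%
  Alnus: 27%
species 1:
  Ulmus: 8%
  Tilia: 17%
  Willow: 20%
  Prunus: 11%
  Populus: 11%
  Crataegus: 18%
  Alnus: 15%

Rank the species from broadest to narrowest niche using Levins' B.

species 1 > species 3 > species 2 > species 4

Convert percentages to proportions (divide by 100).
Σp_4ᵢ² = 0.05² + 0.06² + 0.43² + 0.02² + 0.08² + 0.11² + 0.25² = 0.0025 + 0.0036 + 0.1849 + 0.0004 + 0.0064 + 0.0121 + 0.0625 = 0.2724
B_4 = 1 / 0.2724 = 3.6711
Σp_3ᵢ² = 0.03² + 0.23² + 0.12² + 0.02² + 0.18² + 0.22² + 0.20² = 0.0009 + 0.0529 + 0.0144 + 0.0004 + 0.0324 + 0.0484 + 0.0400 = 0.1894
B_3 = 1 / 0.1894 = 5.2798
Σp_2ᵢ² = 0.09² + 0.02² + 0.02² + 0.16² + 0.24² + 0.20² + 0.27² = 0.0081 + 0.0004 + 0.0004 + 0.0256 + 0.0576 + 0.0400 + 0.0729 = 0.2050
B_2 = 1 / 0.2050 = 4.8780
Σp_1ᵢ² = 0.08² + 0.17² + 0.20² + 0.11² + 0.11² + 0.18² + 0.15² = 0.0064 + 0.0289 + 0.0400 + 0.0121 + 0.0121 + 0.0324 + 0.0225 = 0.1544
B_1 = 1 / 0.1544 = 6.4767
Ranking by B (broadest → narrowest): species 1 (6.48) > species 3 (5.28) > species 2 (4.88) > species 4 (3.67)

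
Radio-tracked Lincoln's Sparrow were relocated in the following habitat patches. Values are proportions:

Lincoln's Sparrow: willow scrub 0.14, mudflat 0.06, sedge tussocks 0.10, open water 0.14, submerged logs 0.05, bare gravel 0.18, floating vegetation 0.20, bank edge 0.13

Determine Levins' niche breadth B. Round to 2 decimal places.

Σpᵢ² = 0.14² + 0.06² + 0.10² + 0.14² + 0.05² + 0.18² + 0.20² + 0.13² = 0.0196 + 0.0036 + 0.0100 + 0.0196 + 0.0025 + 0.0324 + 0.0400 + 0.0169 = 0.1446
B = 1 / 0.1446 = 6.9156

6.92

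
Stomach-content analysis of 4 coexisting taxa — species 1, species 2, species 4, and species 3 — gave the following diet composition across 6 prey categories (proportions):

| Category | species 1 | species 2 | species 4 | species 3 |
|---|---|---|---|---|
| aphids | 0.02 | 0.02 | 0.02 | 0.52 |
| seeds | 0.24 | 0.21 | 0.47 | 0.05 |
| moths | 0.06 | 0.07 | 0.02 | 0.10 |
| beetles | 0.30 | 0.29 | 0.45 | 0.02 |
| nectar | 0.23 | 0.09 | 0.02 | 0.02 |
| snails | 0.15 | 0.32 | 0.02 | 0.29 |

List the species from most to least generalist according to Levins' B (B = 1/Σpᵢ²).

Σp_1ᵢ² = 0.02² + 0.24² + 0.06² + 0.30² + 0.23² + 0.15² = 0.0004 + 0.0576 + 0.0036 + 0.0900 + 0.0529 + 0.0225 = 0.2270
B_1 = 1 / 0.2270 = 4.4053
Σp_2ᵢ² = 0.02² + 0.21² + 0.07² + 0.29² + 0.09² + 0.32² = 0.0004 + 0.0441 + 0.0049 + 0.0841 + 0.0081 + 0.1024 = 0.2440
B_2 = 1 / 0.2440 = 4.0984
Σp_4ᵢ² = 0.02² + 0.47² + 0.02² + 0.45² + 0.02² + 0.02² = 0.0004 + 0.2209 + 0.0004 + 0.2025 + 0.0004 + 0.0004 = 0.4250
B_4 = 1 / 0.4250 = 2.3529
Σp_3ᵢ² = 0.52² + 0.05² + 0.10² + 0.02² + 0.02² + 0.29² = 0.2704 + 0.0025 + 0.0100 + 0.0004 + 0.0004 + 0.0841 = 0.3678
B_3 = 1 / 0.3678 = 2.7189
Ranking by B (broadest → narrowest): species 1 (4.41) > species 2 (4.10) > species 3 (2.72) > species 4 (2.35)

species 1 > species 2 > species 3 > species 4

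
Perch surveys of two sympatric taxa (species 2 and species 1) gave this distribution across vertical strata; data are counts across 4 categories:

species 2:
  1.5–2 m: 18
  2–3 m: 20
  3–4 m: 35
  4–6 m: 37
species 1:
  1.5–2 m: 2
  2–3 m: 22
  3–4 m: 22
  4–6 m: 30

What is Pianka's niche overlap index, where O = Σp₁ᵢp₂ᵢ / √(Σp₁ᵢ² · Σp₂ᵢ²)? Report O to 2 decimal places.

0.95

Proportions for species 2 (n=110): 18/110=0.1636, 20/110=0.1818, 35/110=0.3182, 37/110=0.3364
Proportions for species 1 (n=76): 2/76=0.0263, 22/76=0.2895, 22/76=0.2895, 30/76=0.3947
Σ p₁ᵢp₂ᵢ = 0.004303 + 0.052631 + 0.092119 + 0.132777 = 0.281830
Σp_1ᵢ² = 0.1636² + 0.1818² + 0.3182² + 0.3364² = 0.026765 + 0.033051 + 0.101251 + 0.113165 = 0.274232
Σp_2ᵢ² = 0.0263² + 0.2895² + 0.2895² + 0.3947² = 0.000692 + 0.083810 + 0.083810 + 0.155788 = 0.324100
O = 0.281830 / √(0.274232 × 0.324100) = 0.281830 / 0.2981251 = 0.9453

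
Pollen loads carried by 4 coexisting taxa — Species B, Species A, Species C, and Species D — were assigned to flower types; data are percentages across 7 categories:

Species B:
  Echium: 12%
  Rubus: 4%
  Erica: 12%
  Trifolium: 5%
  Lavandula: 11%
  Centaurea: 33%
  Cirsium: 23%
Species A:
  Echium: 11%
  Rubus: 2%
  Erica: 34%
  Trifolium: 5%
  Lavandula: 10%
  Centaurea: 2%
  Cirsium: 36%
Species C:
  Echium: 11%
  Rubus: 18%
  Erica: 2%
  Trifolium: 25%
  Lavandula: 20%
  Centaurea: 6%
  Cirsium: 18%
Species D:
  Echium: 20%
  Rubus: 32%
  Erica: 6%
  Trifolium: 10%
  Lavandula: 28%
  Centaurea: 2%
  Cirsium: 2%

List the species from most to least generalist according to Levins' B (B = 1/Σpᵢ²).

Convert percentages to proportions (divide by 100).
Σp_Bᵢ² = 0.12² + 0.04² + 0.12² + 0.05² + 0.11² + 0.33² + 0.23² = 0.0144 + 0.0016 + 0.0144 + 0.0025 + 0.0121 + 0.1089 + 0.0529 = 0.2068
B_B = 1 / 0.2068 = 4.8356
Σp_Aᵢ² = 0.11² + 0.02² + 0.34² + 0.05² + 0.10² + 0.02² + 0.36² = 0.0121 + 0.0004 + 0.1156 + 0.0025 + 0.0100 + 0.0004 + 0.1296 = 0.2706
B_A = 1 / 0.2706 = 3.6955
Σp_Cᵢ² = 0.11² + 0.18² + 0.02² + 0.25² + 0.20² + 0.06² + 0.18² = 0.0121 + 0.0324 + 0.0004 + 0.0625 + 0.0400 + 0.0036 + 0.0324 = 0.1834
B_C = 1 / 0.1834 = 5.4526
Σp_Dᵢ² = 0.20² + 0.32² + 0.06² + 0.10² + 0.28² + 0.02² + 0.02² = 0.0400 + 0.1024 + 0.0036 + 0.0100 + 0.0784 + 0.0004 + 0.0004 = 0.2352
B_D = 1 / 0.2352 = 4.2517
Ranking by B (broadest → narrowest): Species C (5.45) > Species B (4.84) > Species D (4.25) > Species A (3.70)

Species C > Species B > Species D > Species A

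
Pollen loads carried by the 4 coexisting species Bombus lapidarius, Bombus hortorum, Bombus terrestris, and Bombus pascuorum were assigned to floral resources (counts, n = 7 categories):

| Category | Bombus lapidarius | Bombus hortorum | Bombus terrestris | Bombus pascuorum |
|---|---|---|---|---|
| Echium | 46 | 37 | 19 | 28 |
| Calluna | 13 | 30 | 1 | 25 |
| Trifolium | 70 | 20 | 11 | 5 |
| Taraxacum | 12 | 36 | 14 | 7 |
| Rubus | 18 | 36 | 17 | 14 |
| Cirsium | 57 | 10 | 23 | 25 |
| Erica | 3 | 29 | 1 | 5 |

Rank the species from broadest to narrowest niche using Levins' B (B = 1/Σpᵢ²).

Bombus hortorum > Bombus pascuorum > Bombus terrestris > Bombus lapidarius

Proportions for Bombus lapidarius (n=219): 46/219=0.2100, 13/219=0.0594, 70/219=0.3196, 12/219=0.0548, 18/219=0.0822, 57/219=0.2603, 3/219=0.0137
Proportions for Bombus hortorum (n=198): 37/198=0.1869, 30/198=0.1515, 20/198=0.1010, 36/198=0.1818, 36/198=0.1818, 10/198=0.0505, 29/198=0.1465
Proportions for Bombus terrestris (n=86): 19/86=0.2209, 1/86=0.0116, 11/86=0.1279, 14/86=0.1628, 17/86=0.1977, 23/86=0.2674, 1/86=0.0116
Proportions for Bombus pascuorum (n=109): 28/109=0.2569, 25/109=0.2294, 5/109=0.0459, 7/109=0.0642, 14/109=0.1284, 25/109=0.2294, 5/109=0.0459
Σp_lapiᵢ² = 0.2100² + 0.0594² + 0.3196² + 0.0548² + 0.0822² + 0.2603² + 0.0137² = 0.044100 + 0.003528 + 0.102144 + 0.003003 + 0.006757 + 0.067756 + 0.000188 = 0.227476
B_lapi = 1 / 0.227476 = 4.3961
Σp_hortᵢ² = 0.1869² + 0.1515² + 0.1010² + 0.1818² + 0.1818² + 0.0505² + 0.1465² = 0.034932 + 0.022952 + 0.010201 + 0.033051 + 0.033051 + 0.002550 + 0.021462 = 0.158199
B_hort = 1 / 0.158199 = 6.3212
Σp_terrᵢ² = 0.2209² + 0.0116² + 0.1279² + 0.1628² + 0.1977² + 0.2674² + 0.0116² = 0.048797 + 0.000135 + 0.016358 + 0.026504 + 0.039085 + 0.071503 + 0.000135 = 0.202517
B_terr = 1 / 0.202517 = 4.9379
Σp_pascᵢ² = 0.2569² + 0.2294² + 0.0459² + 0.0642² + 0.1284² + 0.2294² + 0.0459² = 0.065998 + 0.052624 + 0.002107 + 0.004122 + 0.016487 + 0.052624 + 0.002107 = 0.196069
B_pasc = 1 / 0.196069 = 5.1002
Ranking by B (broadest → narrowest): Bombus hortorum (6.32) > Bombus pascuorum (5.10) > Bombus terrestris (4.94) > Bombus lapidarius (4.40)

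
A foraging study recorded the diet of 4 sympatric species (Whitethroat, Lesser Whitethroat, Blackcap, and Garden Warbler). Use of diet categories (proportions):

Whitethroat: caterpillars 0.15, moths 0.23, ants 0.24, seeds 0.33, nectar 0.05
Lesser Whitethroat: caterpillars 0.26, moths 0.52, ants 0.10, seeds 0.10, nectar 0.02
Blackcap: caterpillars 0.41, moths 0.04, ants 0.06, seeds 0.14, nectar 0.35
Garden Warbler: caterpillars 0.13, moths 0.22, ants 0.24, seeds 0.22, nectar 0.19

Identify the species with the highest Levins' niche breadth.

Garden Warbler

Σp_Whitᵢ² = 0.15² + 0.23² + 0.24² + 0.33² + 0.05² = 0.0225 + 0.0529 + 0.0576 + 0.1089 + 0.0025 = 0.2444
B_Whit = 1 / 0.2444 = 4.0917
Σp_Lessᵢ² = 0.26² + 0.52² + 0.10² + 0.10² + 0.02² = 0.0676 + 0.2704 + 0.0100 + 0.0100 + 0.0004 = 0.3584
B_Less = 1 / 0.3584 = 2.7902
Σp_Blacᵢ² = 0.41² + 0.04² + 0.06² + 0.14² + 0.35² = 0.1681 + 0.0016 + 0.0036 + 0.0196 + 0.1225 = 0.3154
B_Blac = 1 / 0.3154 = 3.1706
Σp_Gardᵢ² = 0.13² + 0.22² + 0.24² + 0.22² + 0.19² = 0.0169 + 0.0484 + 0.0576 + 0.0484 + 0.0361 = 0.2074
B_Gard = 1 / 0.2074 = 4.8216
Highest B → broadest niche (most generalist): Garden Warbler (B = 4.82).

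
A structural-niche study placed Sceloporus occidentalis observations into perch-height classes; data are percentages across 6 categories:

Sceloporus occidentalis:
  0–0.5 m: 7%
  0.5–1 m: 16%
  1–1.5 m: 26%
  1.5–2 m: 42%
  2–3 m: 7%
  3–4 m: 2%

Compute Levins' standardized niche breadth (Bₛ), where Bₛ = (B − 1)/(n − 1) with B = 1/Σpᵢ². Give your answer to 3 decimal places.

Convert percentages to proportions (divide by 100).
Σpᵢ² = 0.07² + 0.16² + 0.26² + 0.42² + 0.07² + 0.02² = 0.0049 + 0.0256 + 0.0676 + 0.1764 + 0.0049 + 0.0004 = 0.2798
B = 1 / 0.2798 = 3.57398
Bₛ = (B − 1)/(n − 1) = (3.57398 − 1)/(6 − 1) = 2.57398/5 = 0.51480

0.515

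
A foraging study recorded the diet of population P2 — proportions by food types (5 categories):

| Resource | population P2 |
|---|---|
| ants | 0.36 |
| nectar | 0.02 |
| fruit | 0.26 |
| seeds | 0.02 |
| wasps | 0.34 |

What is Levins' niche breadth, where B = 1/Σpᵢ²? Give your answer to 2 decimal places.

Σpᵢ² = 0.36² + 0.02² + 0.26² + 0.02² + 0.34² = 0.1296 + 0.0004 + 0.0676 + 0.0004 + 0.1156 = 0.3136
B = 1 / 0.3136 = 3.1888

3.19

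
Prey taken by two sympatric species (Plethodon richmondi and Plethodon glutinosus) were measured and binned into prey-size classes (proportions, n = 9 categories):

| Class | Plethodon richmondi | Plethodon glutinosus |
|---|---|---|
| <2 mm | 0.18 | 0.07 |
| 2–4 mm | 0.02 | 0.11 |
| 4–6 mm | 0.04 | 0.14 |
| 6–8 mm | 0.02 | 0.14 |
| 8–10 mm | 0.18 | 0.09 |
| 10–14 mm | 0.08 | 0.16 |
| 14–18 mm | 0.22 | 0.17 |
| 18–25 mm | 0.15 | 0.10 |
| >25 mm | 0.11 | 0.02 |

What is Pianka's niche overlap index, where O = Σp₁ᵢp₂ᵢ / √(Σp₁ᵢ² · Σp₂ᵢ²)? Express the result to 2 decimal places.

0.75

Σ p₁ᵢp₂ᵢ = 0.0126 + 0.0022 + 0.0056 + 0.0028 + 0.0162 + 0.0128 + 0.0374 + 0.0150 + 0.0022 = 0.1068
Σp_1ᵢ² = 0.18² + 0.02² + 0.04² + 0.02² + 0.18² + 0.08² + 0.22² + 0.15² + 0.11² = 0.0324 + 0.0004 + 0.0016 + 0.0004 + 0.0324 + 0.0064 + 0.0484 + 0.0225 + 0.0121 = 0.1566
Σp_2ᵢ² = 0.07² + 0.11² + 0.14² + 0.14² + 0.09² + 0.16² + 0.17² + 0.10² + 0.02² = 0.0049 + 0.0121 + 0.0196 + 0.0196 + 0.0081 + 0.0256 + 0.0289 + 0.0100 + 0.0004 = 0.1292
O = 0.1068 / √(0.1566 × 0.1292) = 0.1068 / 0.14224 = 0.7508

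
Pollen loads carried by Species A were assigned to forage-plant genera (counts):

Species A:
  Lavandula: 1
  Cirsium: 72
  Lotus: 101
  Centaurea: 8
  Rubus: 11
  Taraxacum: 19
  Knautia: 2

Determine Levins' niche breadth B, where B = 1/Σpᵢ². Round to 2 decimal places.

Proportions for Species A (n=214): 1/214=0.0047, 72/214=0.3364, 101/214=0.4720, 8/214=0.0374, 11/214=0.0514, 19/214=0.0888, 2/214=0.0093
Σpᵢ² = 0.0047² + 0.3364² + 0.4720² + 0.0374² + 0.0514² + 0.0888² + 0.0093² = 0.000022 + 0.113165 + 0.222784 + 0.001399 + 0.002642 + 0.007885 + 0.000086 = 0.347983
B = 1 / 0.347983 = 2.8737

2.87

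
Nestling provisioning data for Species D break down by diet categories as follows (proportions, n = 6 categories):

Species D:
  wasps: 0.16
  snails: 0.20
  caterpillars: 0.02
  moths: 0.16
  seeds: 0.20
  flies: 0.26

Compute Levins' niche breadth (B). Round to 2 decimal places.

Σpᵢ² = 0.16² + 0.20² + 0.02² + 0.16² + 0.20² + 0.26² = 0.0256 + 0.0400 + 0.0004 + 0.0256 + 0.0400 + 0.0676 = 0.1992
B = 1 / 0.1992 = 5.0201

5.02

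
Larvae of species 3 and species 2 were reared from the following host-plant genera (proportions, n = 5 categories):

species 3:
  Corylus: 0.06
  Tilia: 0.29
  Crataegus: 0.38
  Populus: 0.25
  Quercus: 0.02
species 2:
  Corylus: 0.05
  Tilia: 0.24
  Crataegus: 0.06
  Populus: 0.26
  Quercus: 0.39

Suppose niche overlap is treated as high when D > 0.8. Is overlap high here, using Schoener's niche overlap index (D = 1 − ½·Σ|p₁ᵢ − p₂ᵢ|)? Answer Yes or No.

Σ|p₁ᵢ − p₂ᵢ| = 0.01 + 0.05 + 0.32 + 0.01 + 0.37 = 0.76
D = 1 − ½ × 0.76 = 1 − 0.380 = 0.6200
D = 0.6200 < 0.8 → No.

No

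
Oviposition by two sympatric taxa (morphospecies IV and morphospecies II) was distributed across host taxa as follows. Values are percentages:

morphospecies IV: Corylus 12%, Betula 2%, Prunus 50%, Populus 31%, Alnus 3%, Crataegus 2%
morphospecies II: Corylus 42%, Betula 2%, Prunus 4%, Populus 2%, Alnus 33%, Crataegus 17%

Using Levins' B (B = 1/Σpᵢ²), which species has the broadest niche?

morphospecies II

Convert percentages to proportions (divide by 100).
Σp_IVᵢ² = 0.12² + 0.02² + 0.50² + 0.31² + 0.03² + 0.02² = 0.0144 + 0.0004 + 0.2500 + 0.0961 + 0.0009 + 0.0004 = 0.3622
B_IV = 1 / 0.3622 = 2.7609
Σp_IIᵢ² = 0.42² + 0.02² + 0.04² + 0.02² + 0.33² + 0.17² = 0.1764 + 0.0004 + 0.0016 + 0.0004 + 0.1089 + 0.0289 = 0.3166
B_II = 1 / 0.3166 = 3.1586
Highest B → broadest niche (most generalist): morphospecies II (B = 3.16).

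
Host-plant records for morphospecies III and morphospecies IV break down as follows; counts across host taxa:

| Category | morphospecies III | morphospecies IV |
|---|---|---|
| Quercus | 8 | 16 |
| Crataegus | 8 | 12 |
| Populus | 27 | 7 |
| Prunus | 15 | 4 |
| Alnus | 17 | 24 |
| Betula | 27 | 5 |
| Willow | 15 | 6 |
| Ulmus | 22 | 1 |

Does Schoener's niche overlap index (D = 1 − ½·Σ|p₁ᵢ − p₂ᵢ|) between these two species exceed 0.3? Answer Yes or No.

Proportions for morphospecies III (n=139): 8/139=0.0576, 8/139=0.0576, 27/139=0.1942, 15/139=0.1079, 17/139=0.1223, 27/139=0.1942, 15/139=0.1079, 22/139=0.1583
Proportions for morphospecies IV (n=75): 16/75=0.2133, 12/75=0.1600, 7/75=0.0933, 4/75=0.0533, 24/75=0.3200, 5/75=0.0667, 6/75=0.0800, 1/75=0.0133
Σ|p₁ᵢ − p₂ᵢ| = 0.1557 + 0.1024 + 0.1009 + 0.0546 + 0.1977 + 0.1275 + 0.0279 + 0.1450 = 0.9117
D = 1 − ½ × 0.9117 = 1 − 0.45585 = 0.54415
D = 0.54415 > 0.3 → Yes.

Yes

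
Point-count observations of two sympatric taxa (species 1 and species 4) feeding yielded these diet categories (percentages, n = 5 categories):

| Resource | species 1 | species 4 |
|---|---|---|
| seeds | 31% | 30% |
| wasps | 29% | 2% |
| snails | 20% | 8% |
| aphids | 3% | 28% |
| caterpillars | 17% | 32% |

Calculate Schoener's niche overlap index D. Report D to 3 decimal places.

0.600

Convert percentages to proportions (divide by 100).
Σ|p₁ᵢ − p₂ᵢ| = 0.01 + 0.27 + 0.12 + 0.25 + 0.15 = 0.80
D = 1 − ½ × 0.80 = 1 − 0.400 = 0.60000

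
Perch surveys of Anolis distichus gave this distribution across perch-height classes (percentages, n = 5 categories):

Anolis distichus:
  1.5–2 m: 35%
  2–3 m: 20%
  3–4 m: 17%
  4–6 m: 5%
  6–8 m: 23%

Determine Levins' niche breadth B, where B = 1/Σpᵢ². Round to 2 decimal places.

Convert percentages to proportions (divide by 100).
Σpᵢ² = 0.35² + 0.20² + 0.17² + 0.05² + 0.23² = 0.1225 + 0.0400 + 0.0289 + 0.0025 + 0.0529 = 0.2468
B = 1 / 0.2468 = 4.0519

4.05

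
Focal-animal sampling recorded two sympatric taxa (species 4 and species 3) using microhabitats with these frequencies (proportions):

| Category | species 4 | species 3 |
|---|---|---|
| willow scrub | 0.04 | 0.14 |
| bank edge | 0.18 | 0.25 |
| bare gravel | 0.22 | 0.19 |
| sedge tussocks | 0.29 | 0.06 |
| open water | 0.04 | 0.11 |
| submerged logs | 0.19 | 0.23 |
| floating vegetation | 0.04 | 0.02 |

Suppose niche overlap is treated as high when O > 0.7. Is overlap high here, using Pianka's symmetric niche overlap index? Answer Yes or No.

Σ p₁ᵢp₂ᵢ = 0.0056 + 0.0450 + 0.0418 + 0.0174 + 0.0044 + 0.0437 + 0.0008 = 0.1587
Σp_1ᵢ² = 0.04² + 0.18² + 0.22² + 0.29² + 0.04² + 0.19² + 0.04² = 0.0016 + 0.0324 + 0.0484 + 0.0841 + 0.0016 + 0.0361 + 0.0016 = 0.2058
Σp_2ᵢ² = 0.14² + 0.25² + 0.19² + 0.06² + 0.11² + 0.23² + 0.02² = 0.0196 + 0.0625 + 0.0361 + 0.0036 + 0.0121 + 0.0529 + 0.0004 = 0.1872
O = 0.1587 / √(0.2058 × 0.1872) = 0.1587 / 0.19628 = 0.8085
O = 0.8085 > 0.7 → Yes.

Yes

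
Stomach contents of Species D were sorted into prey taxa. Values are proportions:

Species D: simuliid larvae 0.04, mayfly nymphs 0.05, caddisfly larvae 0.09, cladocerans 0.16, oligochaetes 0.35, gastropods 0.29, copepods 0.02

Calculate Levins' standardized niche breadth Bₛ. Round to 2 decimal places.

0.51

Σpᵢ² = 0.04² + 0.05² + 0.09² + 0.16² + 0.35² + 0.29² + 0.02² = 0.0016 + 0.0025 + 0.0081 + 0.0256 + 0.1225 + 0.0841 + 0.0004 = 0.2448
B = 1 / 0.2448 = 4.0850
Bₛ = (B − 1)/(n − 1) = (4.0850 − 1)/(7 − 1) = 3.0850/6 = 0.5142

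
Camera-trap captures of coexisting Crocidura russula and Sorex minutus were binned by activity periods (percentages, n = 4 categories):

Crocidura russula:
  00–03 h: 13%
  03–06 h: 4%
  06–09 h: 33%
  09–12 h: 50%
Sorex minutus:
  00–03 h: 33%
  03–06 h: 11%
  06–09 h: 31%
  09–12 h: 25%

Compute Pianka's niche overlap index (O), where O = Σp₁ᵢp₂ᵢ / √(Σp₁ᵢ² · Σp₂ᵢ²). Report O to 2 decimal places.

Convert percentages to proportions (divide by 100).
Σ p₁ᵢp₂ᵢ = 0.0429 + 0.0044 + 0.1023 + 0.1250 = 0.2746
Σp_1ᵢ² = 0.13² + 0.04² + 0.33² + 0.50² = 0.0169 + 0.0016 + 0.1089 + 0.2500 = 0.3774
Σp_2ᵢ² = 0.33² + 0.11² + 0.31² + 0.25² = 0.1089 + 0.0121 + 0.0961 + 0.0625 = 0.2796
O = 0.2746 / √(0.3774 × 0.2796) = 0.2746 / 0.32484 = 0.8453

0.85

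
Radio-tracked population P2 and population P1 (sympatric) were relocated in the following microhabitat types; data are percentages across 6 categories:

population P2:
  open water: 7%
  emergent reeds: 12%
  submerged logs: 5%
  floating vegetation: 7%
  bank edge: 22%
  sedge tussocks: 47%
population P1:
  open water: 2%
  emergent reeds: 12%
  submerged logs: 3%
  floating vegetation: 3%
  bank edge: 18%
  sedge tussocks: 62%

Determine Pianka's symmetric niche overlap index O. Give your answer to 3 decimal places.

Convert percentages to proportions (divide by 100).
Σ p₁ᵢp₂ᵢ = 0.0014 + 0.0144 + 0.0015 + 0.0021 + 0.0396 + 0.2914 = 0.3504
Σp_1ᵢ² = 0.07² + 0.12² + 0.05² + 0.07² + 0.22² + 0.47² = 0.0049 + 0.0144 + 0.0025 + 0.0049 + 0.0484 + 0.2209 = 0.2960
Σp_2ᵢ² = 0.02² + 0.12² + 0.03² + 0.03² + 0.18² + 0.62² = 0.0004 + 0.0144 + 0.0009 + 0.0009 + 0.0324 + 0.3844 = 0.4334
O = 0.3504 / √(0.2960 × 0.4334) = 0.3504 / 0.358171 = 0.97830

0.978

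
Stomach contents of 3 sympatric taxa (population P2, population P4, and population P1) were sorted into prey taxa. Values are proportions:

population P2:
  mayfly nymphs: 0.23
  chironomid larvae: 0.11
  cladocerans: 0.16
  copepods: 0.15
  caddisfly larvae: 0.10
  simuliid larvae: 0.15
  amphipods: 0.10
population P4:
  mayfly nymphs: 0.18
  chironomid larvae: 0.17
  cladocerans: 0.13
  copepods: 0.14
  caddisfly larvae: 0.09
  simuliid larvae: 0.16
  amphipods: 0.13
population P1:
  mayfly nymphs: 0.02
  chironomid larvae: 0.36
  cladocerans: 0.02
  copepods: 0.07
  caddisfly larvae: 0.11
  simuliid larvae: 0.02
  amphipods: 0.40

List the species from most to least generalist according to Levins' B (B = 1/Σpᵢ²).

population P4 > population P2 > population P1

Σp_P2ᵢ² = 0.23² + 0.11² + 0.16² + 0.15² + 0.10² + 0.15² + 0.10² = 0.0529 + 0.0121 + 0.0256 + 0.0225 + 0.0100 + 0.0225 + 0.0100 = 0.1556
B_P2 = 1 / 0.1556 = 6.4267
Σp_P4ᵢ² = 0.18² + 0.17² + 0.13² + 0.14² + 0.09² + 0.16² + 0.13² = 0.0324 + 0.0289 + 0.0169 + 0.0196 + 0.0081 + 0.0256 + 0.0169 = 0.1484
B_P4 = 1 / 0.1484 = 6.7385
Σp_P1ᵢ² = 0.02² + 0.36² + 0.02² + 0.07² + 0.11² + 0.02² + 0.40² = 0.0004 + 0.1296 + 0.0004 + 0.0049 + 0.0121 + 0.0004 + 0.1600 = 0.3078
B_P1 = 1 / 0.3078 = 3.2489
Ranking by B (broadest → narrowest): population P4 (6.74) > population P2 (6.43) > population P1 (3.25)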